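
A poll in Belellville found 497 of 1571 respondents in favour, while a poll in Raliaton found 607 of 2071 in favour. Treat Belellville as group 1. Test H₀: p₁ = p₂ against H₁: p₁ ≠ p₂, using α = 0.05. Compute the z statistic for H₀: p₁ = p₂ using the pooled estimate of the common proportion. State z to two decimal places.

p̂₁ = 497/1571 = 0.3164, p̂₂ = 607/2071 = 0.2931.
Pooled p̂ = (497+607)/(1571+2071) = 1104/3642 = 0.3031.
SE = √(0.211242 × 0.0011194) = 0.0154.
z = (0.3164 − 0.2931)/0.0154 = 0.0233/0.0154 = 1.51.
Two-sided p-value ≈ 2·Φ(−1.513) = 0.1303. With α = 0.05, fail to reject H₀.

z = 1.51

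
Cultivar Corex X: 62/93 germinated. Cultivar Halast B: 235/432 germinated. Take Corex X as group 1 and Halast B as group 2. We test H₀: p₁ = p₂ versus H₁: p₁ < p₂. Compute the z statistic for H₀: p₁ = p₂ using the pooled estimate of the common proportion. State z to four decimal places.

p̂₁ = 62/93 ≈ 0.666667, p̂₂ = 235/432 ≈ 0.543981.
Pooled p̂ = (62+235)/(93+432) = 297/525 = 0.565714.
SE = √(p̂(1−p̂)(1/n₁+1/n₂)) = √(0.565714·0.434286·0.0130675) = √(0.00321045) = 0.056661.
z = (0.666667 − 0.543981)/0.056661 = 0.122686/0.056661 = 2.1653.

z = 2.1653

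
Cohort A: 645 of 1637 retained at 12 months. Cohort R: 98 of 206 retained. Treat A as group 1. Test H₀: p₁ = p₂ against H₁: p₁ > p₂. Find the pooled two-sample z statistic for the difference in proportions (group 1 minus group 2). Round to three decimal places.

p̂₁ = 645/1637 ≈ 0.394013, p̂₂ = 98/206 ≈ 0.475728.
Pooled p̂ = (645+98)/(1637+206) = 743/1843 = 0.403147.
SE = √(0.24062 × 0.00546524) = 0.036264.
z = (0.394013 − 0.475728)/0.036264 = -0.081715/0.036264 = -2.253.

z = -2.253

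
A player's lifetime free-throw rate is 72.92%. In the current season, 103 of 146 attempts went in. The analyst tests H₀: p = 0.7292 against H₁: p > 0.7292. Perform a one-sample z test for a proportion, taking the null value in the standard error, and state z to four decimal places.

z = -0.6450

p̂ = 103/146 = 0.705479.
Standard error under H₀: √(0.7292×0.2708/146) = 0.036777.
z = (0.705479 − 0.7292)/0.036777 = -0.023721/0.036777 = -0.6450.
p-value = P(Z > -0.645) ≈ 0.7405.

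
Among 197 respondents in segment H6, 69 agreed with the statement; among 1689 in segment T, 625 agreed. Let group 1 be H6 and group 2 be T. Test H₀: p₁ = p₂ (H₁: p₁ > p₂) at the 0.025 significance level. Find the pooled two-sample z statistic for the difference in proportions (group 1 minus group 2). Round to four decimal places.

z = -0.5450

p̂₁ = 69/197 = 0.350254, p̂₂ = 625/1689 = 0.370041.
Pooled p̂ = (69+625)/(197+1689) = 694/1886 = 0.367975.
SE = √(0.232569 × 0.00566821) = 0.036308.
z = (0.350254 − 0.370041)/0.036308 = -0.019787/0.036308 = -0.5450.
p-value = P(Z > -0.545) ≈ 0.7071; since p > α = 0.025, fail to reject H₀.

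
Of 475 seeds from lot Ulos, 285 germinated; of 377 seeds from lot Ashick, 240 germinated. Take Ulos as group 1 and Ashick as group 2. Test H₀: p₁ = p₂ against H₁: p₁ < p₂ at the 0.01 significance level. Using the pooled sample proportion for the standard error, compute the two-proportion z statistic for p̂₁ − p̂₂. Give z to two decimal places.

z = -1.09

p̂₁ = 285/475 ≈ 0.6000, p̂₂ = 240/377 ≈ 0.6366.
Pooled p̂ = (285+240)/(475+377) = 525/852 = 0.6162.
SE = √(p̂(1−p̂)(1/n₁+1/n₂)) = √(0.6162·0.3838·0.00475778) = √(0.00112521) = 0.0335.
z = (0.6000 − 0.6366)/0.0335 = -0.0366/0.0335 = -1.09.
p-value = P(Z < -1.091) ≈ 0.1376; since p > α = 0.01, fail to reject H₀.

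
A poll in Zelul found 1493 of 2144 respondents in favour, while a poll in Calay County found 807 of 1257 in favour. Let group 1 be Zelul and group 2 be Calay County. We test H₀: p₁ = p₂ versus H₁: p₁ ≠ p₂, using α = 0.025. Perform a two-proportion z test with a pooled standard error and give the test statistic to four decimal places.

p̂₁ = 1493/2144 = 0.69636194, p̂₂ = 807/1257 = 0.64200477.
Pooled p̂ = (1493+807)/(2144+1257) = 2300/3401 = 0.67627168.
SE = √(0.218928 × 0.00126196) = 0.01662165.
z = (0.69636194 − 0.64200477)/0.01662165 = 0.05435717/0.01662165 = 3.2703.
Two-sided p-value ≈ 2·Φ(−3.270) = 0.0011. With α = 0.025, reject H₀.

z = 3.2703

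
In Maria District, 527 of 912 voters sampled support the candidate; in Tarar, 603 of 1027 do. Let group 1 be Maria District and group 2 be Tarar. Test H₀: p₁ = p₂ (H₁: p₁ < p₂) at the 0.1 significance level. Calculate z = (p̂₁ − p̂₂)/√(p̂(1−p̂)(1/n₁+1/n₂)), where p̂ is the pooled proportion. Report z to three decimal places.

p̂₁ = 527/912 = 0.57785, p̂₂ = 603/1027 = 0.58715.
Pooled p̂ = (527+603)/(912+1027) = 1130/1939 = 0.58277.
SE = √(p̂(1−p̂)(1/n₁+1/n₂)) = √(0.58277·0.41723·0.0020702) = √(0.000503366) = 0.02244.
z = (0.57785 − 0.58715)/0.02244 = -0.00930/0.02244 = -0.414.
p-value = P(Z < -0.414) ≈ 0.3393; since p > α = 0.1, fail to reject H₀.

z = -0.414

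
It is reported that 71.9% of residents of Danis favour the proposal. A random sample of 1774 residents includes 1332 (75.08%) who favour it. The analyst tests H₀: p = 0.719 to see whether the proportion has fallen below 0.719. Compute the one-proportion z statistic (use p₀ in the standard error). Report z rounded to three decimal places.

z = 2.984

p̂ = 1332/1774 = 0.750846.
Under H₀, SE = √(0.719·0.281/1774) = √(0.000113889) = 0.010672.
z = (0.750846 − 0.719)/0.010672 = 0.031846/0.010672 = 2.984.
p-value = P(Z < 2.984) ≈ 0.9986.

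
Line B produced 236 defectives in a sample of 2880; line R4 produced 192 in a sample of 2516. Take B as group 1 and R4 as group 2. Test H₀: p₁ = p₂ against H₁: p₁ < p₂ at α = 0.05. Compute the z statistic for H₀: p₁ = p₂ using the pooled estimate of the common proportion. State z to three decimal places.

p̂₁ = 236/2880 ≈ 0.08194, p̂₂ = 192/2516 ≈ 0.07631.
Pooled p̂ = (236+192)/(2880+2516) = 428/5396 = 0.07932.
SE = √(p̂(1−p̂)(1/n₁+1/n₂)) = √(0.07932·0.92068·0.000744679) = √(5.43814e-05) = 0.00737.
z = (0.08194 − 0.07631)/0.00737 = 0.00563/0.00737 = 0.764.
p-value = P(Z < 0.764) ≈ 0.7775. With α = 0.05, fail to reject H₀.

z = 0.764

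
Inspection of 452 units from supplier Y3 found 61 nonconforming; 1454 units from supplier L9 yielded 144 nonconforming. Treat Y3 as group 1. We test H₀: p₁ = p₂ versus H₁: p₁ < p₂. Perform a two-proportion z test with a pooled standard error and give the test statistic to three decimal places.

z = 2.153

p̂₁ = 61/452 = 0.13496, p̂₂ = 144/1454 = 0.09904.
Pooled p̂ = (61+144)/(452+1454) = 205/1906 = 0.10756.
SE = √(0.095987 × 0.00290015) = 0.01668.
z = (0.13496 − 0.09904)/0.01668 = 0.03592/0.01668 = 2.153.
p-value = P(Z < 2.153) ≈ 0.9843.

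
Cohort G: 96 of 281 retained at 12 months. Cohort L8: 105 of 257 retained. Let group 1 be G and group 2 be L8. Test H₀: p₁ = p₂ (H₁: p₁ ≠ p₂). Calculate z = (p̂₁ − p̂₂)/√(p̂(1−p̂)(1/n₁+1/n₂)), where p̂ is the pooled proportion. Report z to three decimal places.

z = -1.603

p̂₁ = 96/281 ≈ 0.34164, p̂₂ = 105/257 ≈ 0.40856.
Pooled p̂ = (96+105)/(281+257) = 201/538 = 0.37361.
SE = √(p̂(1−p̂)(1/n₁+1/n₂)) = √(0.37361·0.62639·0.00744977) = √(0.00174343) = 0.04175.
z = (0.34164 − 0.40856)/0.04175 = -0.06692/0.04175 = -1.603.
Two-sided p-value ≈ 2·Φ(−1.603) = 0.1090.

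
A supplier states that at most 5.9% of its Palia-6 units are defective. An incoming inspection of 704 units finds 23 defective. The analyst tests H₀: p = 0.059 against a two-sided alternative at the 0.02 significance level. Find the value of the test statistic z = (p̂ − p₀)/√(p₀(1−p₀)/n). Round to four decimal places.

p̂ = 23/704 = 0.0326705.
Under H₀, SE = √(0.059·0.941/704) = √(7.88622e-05) = 0.0088804.
z = (0.0326705 − 0.059)/0.0088804 = -0.0263295/0.0088804 = -2.9649.
p-value = 2·P(Z > 2.965) ≈ 0.0030; since p < α = 0.02, reject H₀.

z = -2.9649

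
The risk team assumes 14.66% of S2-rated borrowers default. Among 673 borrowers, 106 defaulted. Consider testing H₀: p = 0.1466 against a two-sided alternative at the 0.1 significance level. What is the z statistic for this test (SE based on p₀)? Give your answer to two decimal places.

z = 0.80

p̂ = 106/673 ≈ 0.1575.
Standard error under H₀: √(0.1466×0.8534/673) = 0.0136.
z = (0.1575 − 0.1466)/0.0136 = 0.0109/0.0136 = 0.80.
Two-sided p-value ≈ 2·Φ(−0.800) = 0.4239; since p > α = 0.1, fail to reject H₀.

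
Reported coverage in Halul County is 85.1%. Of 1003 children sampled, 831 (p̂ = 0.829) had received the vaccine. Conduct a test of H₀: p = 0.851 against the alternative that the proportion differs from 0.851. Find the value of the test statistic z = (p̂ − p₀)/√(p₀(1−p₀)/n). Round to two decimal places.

z = -2.00

p̂ = 831/1003 ≈ 0.82851.
SE = √(p₀(1−p₀)/n) = √(0.1268/1003) = 0.01124.
z = (0.82851 − 0.851)/0.01124 = -0.02249/0.01124 = -2.00.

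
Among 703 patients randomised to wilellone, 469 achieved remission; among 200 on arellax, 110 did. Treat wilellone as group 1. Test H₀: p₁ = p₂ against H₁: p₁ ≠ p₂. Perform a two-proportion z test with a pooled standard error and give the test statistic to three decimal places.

z = 3.047

p̂₁ = 469/703 = 0.66714, p̂₂ = 110/200 = 0.55000.
Pooled p̂ = (469+110)/(703+200) = 579/903 = 0.64120.
SE = √(p̂(1−p̂)(1/n₁+1/n₂)) = √(0.64120·0.35880·0.00642248) = √(0.00147758) = 0.03844.
z = (0.66714 − 0.55000)/0.03844 = 0.11714/0.03844 = 3.047.
p-value = 2·P(Z > 3.047) ≈ 0.0023.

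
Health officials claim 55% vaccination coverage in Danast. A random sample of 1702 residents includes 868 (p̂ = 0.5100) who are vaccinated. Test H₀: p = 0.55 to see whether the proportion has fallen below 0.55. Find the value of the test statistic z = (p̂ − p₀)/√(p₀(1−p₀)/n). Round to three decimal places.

p̂ = 868/1702 ≈ 0.50999.
Under H₀, SE = √(0.55·0.45/1702) = √(0.000145417) = 0.01206.
z = (0.50999 − 0.55)/0.01206 = -0.04001/0.01206 = -3.318.

z = -3.318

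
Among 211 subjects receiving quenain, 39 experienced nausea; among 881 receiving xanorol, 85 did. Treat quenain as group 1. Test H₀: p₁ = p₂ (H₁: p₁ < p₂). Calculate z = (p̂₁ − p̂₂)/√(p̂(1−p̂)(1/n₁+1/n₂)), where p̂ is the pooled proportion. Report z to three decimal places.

p̂₁ = 39/211 ≈ 0.18483, p̂₂ = 85/881 ≈ 0.09648.
Pooled p̂ = (39+85)/(211+881) = 124/1092 = 0.11355.
SE = √(0.100659 × 0.00587441) = 0.02432.
z = (0.18483 − 0.09648)/0.02432 = 0.08835/0.02432 = 3.633.

z = 3.633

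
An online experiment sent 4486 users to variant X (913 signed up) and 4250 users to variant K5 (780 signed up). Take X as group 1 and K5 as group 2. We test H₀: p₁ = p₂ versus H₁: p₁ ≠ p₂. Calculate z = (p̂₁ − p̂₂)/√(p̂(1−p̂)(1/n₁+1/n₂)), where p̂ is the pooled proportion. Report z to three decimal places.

z = 2.363

p̂₁ = 913/4486 = 0.20352, p̂₂ = 780/4250 = 0.18353.
Pooled p̂ = (913+780)/(4486+4250) = 1693/8736 = 0.19380.
SE = √(p̂(1−p̂)(1/n₁+1/n₂)) = √(0.19380·0.80620·0.00045821) = √(7.15902e-05) = 0.00846.
z = (0.20352 − 0.18353)/0.00846 = 0.01999/0.00846 = 2.363.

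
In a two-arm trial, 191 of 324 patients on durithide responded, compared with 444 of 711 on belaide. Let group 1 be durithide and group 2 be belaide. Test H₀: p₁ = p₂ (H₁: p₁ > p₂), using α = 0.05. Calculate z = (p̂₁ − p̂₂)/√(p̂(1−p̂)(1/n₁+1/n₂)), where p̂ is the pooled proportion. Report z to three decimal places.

p̂₁ = 191/324 ≈ 0.58951, p̂₂ = 444/711 ≈ 0.62447.
Pooled p̂ = (191+444)/(324+711) = 635/1035 = 0.61353.
SE = √(p̂(1−p̂)(1/n₁+1/n₂)) = √(0.61353·0.38647·0.00449289) = √(0.00106532) = 0.03264.
z = (0.58951 − 0.62447)/0.03264 = -0.03496/0.03264 = -1.071.
p-value = P(Z > -1.071) ≈ 0.8580. With α = 0.05, fail to reject H₀.

z = -1.071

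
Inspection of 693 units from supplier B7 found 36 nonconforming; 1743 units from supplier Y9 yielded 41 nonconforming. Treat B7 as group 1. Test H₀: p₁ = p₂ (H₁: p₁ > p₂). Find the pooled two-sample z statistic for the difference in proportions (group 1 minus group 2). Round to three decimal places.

p̂₁ = 36/693 = 0.051948, p̂₂ = 41/1743 = 0.023523.
Pooled p̂ = (36+41)/(693+1743) = 77/2436 = 0.031609.
SE = √(0.0306101 × 0.00201672) = 0.007857.
z = (0.051948 − 0.023523)/0.007857 = 0.028425/0.007857 = 3.618.

z = 3.618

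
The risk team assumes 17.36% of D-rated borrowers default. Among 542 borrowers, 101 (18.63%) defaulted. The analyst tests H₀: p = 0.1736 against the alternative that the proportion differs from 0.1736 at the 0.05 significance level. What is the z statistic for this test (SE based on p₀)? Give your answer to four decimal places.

p̂ = 101/542 = 0.186347.
Standard error under H₀: √(0.1736×0.8264/542) = 0.016269.
z = (0.186347 − 0.1736)/0.016269 = 0.012747/0.016269 = 0.7835.
Two-sided p-value ≈ 2·Φ(−0.783) = 0.4333; since p > α = 0.05, fail to reject H₀.

z = 0.7835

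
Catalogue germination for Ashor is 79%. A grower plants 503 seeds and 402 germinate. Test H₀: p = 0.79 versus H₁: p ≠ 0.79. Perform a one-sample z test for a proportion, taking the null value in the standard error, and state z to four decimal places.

p̂ = 402/503 ≈ 0.7992048.
SE = √(p₀(1−p₀)/n) = √(0.1659/503) = 0.0181610.
z = (0.7992048 − 0.79)/0.0181610 = 0.0092048/0.0181610 = 0.5068.
p-value = 2·P(Z > 0.507) ≈ 0.6123.

z = 0.5068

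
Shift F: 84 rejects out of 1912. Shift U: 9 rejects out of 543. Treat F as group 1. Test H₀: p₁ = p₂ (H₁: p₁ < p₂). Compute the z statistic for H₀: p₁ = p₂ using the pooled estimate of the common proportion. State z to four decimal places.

z = 2.9470

p̂₁ = 84/1912 = 0.0439331, p̂₂ = 9/543 = 0.0165746.
Pooled p̂ = (84+9)/(1912+543) = 93/2455 = 0.0378819.
SE = √(p̂(1−p̂)(1/n₁+1/n₂)) = √(0.0378819·0.9621181·0.00236463) = √(8.61834e-05) = 0.0092835.
z = (0.0439331 − 0.0165746)/0.0092835 = 0.0273585/0.0092835 = 2.9470.
p-value = P(Z < 2.947) ≈ 0.9984.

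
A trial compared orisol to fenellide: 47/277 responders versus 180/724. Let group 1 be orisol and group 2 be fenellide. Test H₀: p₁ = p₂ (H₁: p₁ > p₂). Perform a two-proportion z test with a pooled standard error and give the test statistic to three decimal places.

z = -2.668

p̂₁ = 47/277 = 0.169675, p̂₂ = 180/724 = 0.248619.
Pooled p̂ = (47+180)/(277+724) = 227/1001 = 0.226773.
SE = √(p̂(1−p̂)(1/n₁+1/n₂)) = √(0.226773·0.773227·0.00499132) = √(0.000875214) = 0.029584.
z = (0.169675 − 0.248619)/0.029584 = -0.078944/0.029584 = -2.668.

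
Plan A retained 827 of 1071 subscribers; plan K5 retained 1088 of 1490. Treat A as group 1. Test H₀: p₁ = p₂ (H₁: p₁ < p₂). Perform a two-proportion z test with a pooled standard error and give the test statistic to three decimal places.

z = 2.413

p̂₁ = 827/1071 ≈ 0.77218, p̂₂ = 1088/1490 ≈ 0.73020.
Pooled p̂ = (827+1088)/(1071+1490) = 1915/2561 = 0.74775.
SE = √(p̂(1−p̂)(1/n₁+1/n₂)) = √(0.74775·0.25225·0.00160485) = √(0.000302702) = 0.01740.
z = (0.77218 − 0.73020)/0.01740 = 0.04198/0.01740 = 2.413.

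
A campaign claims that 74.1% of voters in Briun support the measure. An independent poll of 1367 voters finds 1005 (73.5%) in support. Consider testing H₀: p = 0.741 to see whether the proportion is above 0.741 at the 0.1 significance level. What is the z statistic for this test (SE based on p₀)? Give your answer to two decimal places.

p̂ = 1005/1367 = 0.7352.
Standard error under H₀: √(0.741×0.259/1367) = 0.0118.
z = (0.7352 − 0.741)/0.0118 = -0.0058/0.0118 = -0.49.
p-value = P(Z > -0.491) ≈ 0.6882. With α = 0.1, fail to reject H₀.

z = -0.49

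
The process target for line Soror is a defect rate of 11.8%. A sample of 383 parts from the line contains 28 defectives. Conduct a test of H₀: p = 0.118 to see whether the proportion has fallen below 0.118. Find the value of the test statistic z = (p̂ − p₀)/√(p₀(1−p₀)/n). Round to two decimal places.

p̂ = 28/383 ≈ 0.0731.
SE = √(p₀(1−p₀)/n) = √(0.10408/383) = 0.0165.
z = (0.0731 − 0.118)/0.0165 = -0.0449/0.0165 = -2.72.
p-value = P(Z < -2.723) ≈ 0.0032.

z = -2.72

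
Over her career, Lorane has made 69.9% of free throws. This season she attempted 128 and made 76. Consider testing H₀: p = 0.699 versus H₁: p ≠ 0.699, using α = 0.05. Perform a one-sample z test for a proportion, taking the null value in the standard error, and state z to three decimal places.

z = -2.596

p̂ = 76/128 = 0.59375.
Under H₀, SE = √(0.699·0.301/128) = √(0.00164374) = 0.04054.
z = (0.59375 − 0.699)/0.04054 = -0.10525/0.04054 = -2.596.
p-value = 2·P(Z > 2.596) ≈ 0.0094. With α = 0.05, reject H₀.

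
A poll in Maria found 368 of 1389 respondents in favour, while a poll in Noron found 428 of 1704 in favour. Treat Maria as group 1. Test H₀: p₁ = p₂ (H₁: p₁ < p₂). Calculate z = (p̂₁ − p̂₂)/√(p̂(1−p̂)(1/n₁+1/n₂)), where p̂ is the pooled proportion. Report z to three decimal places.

p̂₁ = 368/1389 = 0.264939, p̂₂ = 428/1704 = 0.251174.
Pooled p̂ = (368+428)/(1389+1704) = 796/3093 = 0.257355.
SE = √(p̂(1−p̂)(1/n₁+1/n₂)) = √(0.257355·0.742645·0.0013068) = √(0.00024976) = 0.015804.
z = (0.264939 − 0.251174)/0.015804 = 0.013765/0.015804 = 0.871.
p-value = P(Z < 0.871) ≈ 0.8081.

z = 0.871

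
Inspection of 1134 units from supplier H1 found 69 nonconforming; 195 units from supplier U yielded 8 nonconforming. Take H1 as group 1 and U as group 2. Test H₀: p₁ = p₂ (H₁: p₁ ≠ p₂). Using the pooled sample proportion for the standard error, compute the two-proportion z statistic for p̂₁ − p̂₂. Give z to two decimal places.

p̂₁ = 69/1134 = 0.0608, p̂₂ = 8/195 = 0.0410.
Pooled p̂ = (69+8)/(1134+195) = 77/1329 = 0.0579.
SE = √(p̂(1−p̂)(1/n₁+1/n₂)) = √(0.0579·0.9421·0.00601004) = √(0.000328037) = 0.0181.
z = (0.0608 − 0.0410)/0.0181 = 0.0198/0.0181 = 1.09.
p-value = 2·P(Z > 1.094) ≈ 0.2738.

z = 1.09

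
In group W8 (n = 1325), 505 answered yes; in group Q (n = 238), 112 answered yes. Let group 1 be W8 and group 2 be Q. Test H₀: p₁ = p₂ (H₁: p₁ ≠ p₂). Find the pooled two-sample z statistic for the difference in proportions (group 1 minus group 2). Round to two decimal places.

z = -2.60

p̂₁ = 505/1325 = 0.3811, p̂₂ = 112/238 = 0.4706.
Pooled p̂ = (505+112)/(1325+238) = 617/1563 = 0.3948.
SE = √(0.238923 × 0.0049564) = 0.0344.
z = (0.3811 − 0.4706)/0.0344 = -0.0895/0.0344 = -2.60.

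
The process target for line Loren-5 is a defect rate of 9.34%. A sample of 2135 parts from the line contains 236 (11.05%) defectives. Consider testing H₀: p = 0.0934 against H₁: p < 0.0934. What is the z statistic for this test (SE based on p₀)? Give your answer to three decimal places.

z = 2.721

p̂ = 236/2135 ≈ 0.11054.
Under H₀, SE = √(0.0934·0.9066/2135) = √(3.96611e-05) = 0.00630.
z = (0.11054 − 0.0934)/0.00630 = 0.01714/0.00630 = 2.721.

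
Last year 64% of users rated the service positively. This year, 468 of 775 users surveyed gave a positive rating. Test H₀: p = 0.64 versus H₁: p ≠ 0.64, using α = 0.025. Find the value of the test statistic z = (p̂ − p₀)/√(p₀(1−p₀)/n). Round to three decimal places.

p̂ = 468/775 = 0.603871.
Standard error under H₀: √(0.64×0.36/775) = 0.017242.
z = (0.603871 − 0.64)/0.017242 = -0.036129/0.017242 = -2.095.
Two-sided p-value ≈ 2·Φ(−2.095) = 0.0361, so at α = 0.025 we fail to reject H₀.

z = -2.095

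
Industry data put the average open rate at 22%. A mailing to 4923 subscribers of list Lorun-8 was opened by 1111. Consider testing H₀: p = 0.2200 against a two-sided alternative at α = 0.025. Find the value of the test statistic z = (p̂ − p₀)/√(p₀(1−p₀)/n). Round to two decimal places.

z = 0.96

p̂ = 1111/4923 ≈ 0.22568.
Under H₀, SE = √(0.22·0.78/4923) = √(3.48568e-05) = 0.00590.
z = (0.22568 − 0.22)/0.00590 = 0.00568/0.00590 = 0.96.
p-value = 2·P(Z > 0.961) ≈ 0.3364; since p > α = 0.025, fail to reject H₀.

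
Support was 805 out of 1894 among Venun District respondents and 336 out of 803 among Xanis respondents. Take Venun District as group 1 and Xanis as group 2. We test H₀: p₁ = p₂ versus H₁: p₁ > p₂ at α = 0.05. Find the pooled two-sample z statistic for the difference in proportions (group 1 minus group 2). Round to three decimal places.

p̂₁ = 805/1894 ≈ 0.42503, p̂₂ = 336/803 ≈ 0.41843.
Pooled p̂ = (805+336)/(1894+803) = 1141/2697 = 0.42306.
SE = √(p̂(1−p̂)(1/n₁+1/n₂)) = √(0.42306·0.57694·0.00177331) = √(0.000432831) = 0.02080.
z = (0.42503 − 0.41843)/0.02080 = 0.00660/0.02080 = 0.317.
p-value = P(Z > 0.317) ≈ 0.3756, so at α = 0.05 we fail to reject H₀.

z = 0.317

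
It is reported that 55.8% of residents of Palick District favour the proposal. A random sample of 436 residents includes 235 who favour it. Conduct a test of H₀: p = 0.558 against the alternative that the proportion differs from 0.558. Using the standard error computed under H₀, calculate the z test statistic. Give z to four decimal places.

z = -0.7992

p̂ = 235/436 = 0.538991.
SE = √(p₀(1−p₀)/n) = √(0.24664/436) = 0.023784.
z = (0.538991 − 0.558)/0.023784 = -0.019009/0.023784 = -0.7992.
p-value = 2·P(Z > 0.799) ≈ 0.4242.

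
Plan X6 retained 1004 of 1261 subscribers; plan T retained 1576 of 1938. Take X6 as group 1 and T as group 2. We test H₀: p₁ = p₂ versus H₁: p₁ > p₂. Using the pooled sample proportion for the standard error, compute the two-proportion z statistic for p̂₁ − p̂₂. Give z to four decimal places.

z = -1.1905

p̂₁ = 1004/1261 ≈ 0.796193, p̂₂ = 1576/1938 ≈ 0.813209.
Pooled p̂ = (1004+1576)/(1261+1938) = 2580/3199 = 0.806502.
SE = √(0.156057 × 0.00130902) = 0.014293.
z = (0.796193 − 0.813209)/0.014293 = -0.017016/0.014293 = -1.1905.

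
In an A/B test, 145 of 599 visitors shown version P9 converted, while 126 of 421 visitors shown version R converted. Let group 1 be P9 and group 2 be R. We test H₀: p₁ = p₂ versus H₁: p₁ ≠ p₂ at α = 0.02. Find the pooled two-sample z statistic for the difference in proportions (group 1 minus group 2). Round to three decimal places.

p̂₁ = 145/599 = 0.24207, p̂₂ = 126/421 = 0.29929.
Pooled p̂ = (145+126)/(599+421) = 271/1020 = 0.26569.
SE = √(p̂(1−p̂)(1/n₁+1/n₂)) = √(0.26569·0.73431·0.00404475) = √(0.000789118) = 0.02809.
z = (0.24207 − 0.29929)/0.02809 = -0.05722/0.02809 = -2.037.
p-value = 2·P(Z > 2.037) ≈ 0.0417; since p > α = 0.02, fail to reject H₀.

z = -2.037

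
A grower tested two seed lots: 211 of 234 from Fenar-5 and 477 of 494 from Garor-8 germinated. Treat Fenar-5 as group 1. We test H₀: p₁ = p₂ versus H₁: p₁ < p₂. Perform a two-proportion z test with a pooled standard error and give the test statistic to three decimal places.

z = -3.532

p̂₁ = 211/234 = 0.901709, p̂₂ = 477/494 = 0.965587.
Pooled p̂ = (211+477)/(234+494) = 688/728 = 0.945055.
SE = √(p̂(1−p̂)(1/n₁+1/n₂)) = √(0.945055·0.054945·0.0062978) = √(0.00032702) = 0.018084.
z = (0.901709 − 0.965587)/0.018084 = -0.063878/0.018084 = -3.532.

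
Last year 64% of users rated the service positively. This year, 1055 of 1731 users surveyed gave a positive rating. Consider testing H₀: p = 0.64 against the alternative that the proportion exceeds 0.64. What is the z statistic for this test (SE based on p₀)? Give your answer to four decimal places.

z = -2.6459

p̂ = 1055/1731 = 0.609474.
Under H₀, SE = √(0.64·0.36/1731) = √(0.000133102) = 0.011537.
z = (0.609474 − 0.64)/0.011537 = -0.030526/0.011537 = -2.6459.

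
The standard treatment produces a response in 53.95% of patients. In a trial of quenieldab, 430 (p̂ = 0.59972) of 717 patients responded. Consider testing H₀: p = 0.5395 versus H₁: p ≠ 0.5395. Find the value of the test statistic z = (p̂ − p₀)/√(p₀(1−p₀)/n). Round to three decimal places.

p̂ = 430/717 ≈ 0.599721.
Standard error under H₀: √(0.5395×0.4605/717) = 0.018614.
z = (0.599721 − 0.5395)/0.018614 = 0.060221/0.018614 = 3.235.
p-value = 2·P(Z > 3.235) ≈ 0.0012.

z = 3.235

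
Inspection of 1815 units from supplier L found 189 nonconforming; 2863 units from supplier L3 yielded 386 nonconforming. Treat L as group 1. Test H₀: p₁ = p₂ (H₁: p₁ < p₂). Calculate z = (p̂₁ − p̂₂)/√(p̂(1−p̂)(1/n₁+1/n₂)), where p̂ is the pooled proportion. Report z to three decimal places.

z = -3.115

p̂₁ = 189/1815 ≈ 0.104132, p̂₂ = 386/2863 ≈ 0.134824.
Pooled p̂ = (189+386)/(1815+2863) = 575/4678 = 0.122916.
SE = √(0.107807 × 0.000900248) = 0.009852.
z = (0.104132 − 0.134824)/0.009852 = -0.030692/0.009852 = -3.115.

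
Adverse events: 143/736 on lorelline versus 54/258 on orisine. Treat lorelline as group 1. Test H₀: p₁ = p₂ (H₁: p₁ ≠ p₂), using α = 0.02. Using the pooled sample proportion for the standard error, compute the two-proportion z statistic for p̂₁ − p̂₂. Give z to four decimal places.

p̂₁ = 143/736 = 0.194293, p̂₂ = 54/258 = 0.209302.
Pooled p̂ = (143+54)/(736+258) = 197/994 = 0.198189.
SE = √(p̂(1−p̂)(1/n₁+1/n₂)) = √(0.198189·0.801811·0.00523466) = √(0.000831842) = 0.028842.
z = (0.194293 − 0.209302)/0.028842 = -0.015009/0.028842 = -0.5204.
p-value = 2·P(Z > 0.520) ≈ 0.6028. With α = 0.02, fail to reject H₀.

z = -0.5204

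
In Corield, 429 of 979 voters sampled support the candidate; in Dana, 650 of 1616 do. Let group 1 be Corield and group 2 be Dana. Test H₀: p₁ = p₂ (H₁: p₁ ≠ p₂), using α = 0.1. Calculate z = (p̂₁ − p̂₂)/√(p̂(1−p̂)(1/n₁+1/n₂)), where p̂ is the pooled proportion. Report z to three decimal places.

z = 1.802

p̂₁ = 429/979 = 0.43820, p̂₂ = 650/1616 = 0.40223.
Pooled p̂ = (429+650)/(979+1616) = 1079/2595 = 0.41580.
SE = √(0.24291 × 0.00164026) = 0.01996.
z = (0.43820 − 0.40223)/0.01996 = 0.03597/0.01996 = 1.802.
Two-sided p-value ≈ 2·Φ(−1.802) = 0.0715, so at α = 0.1 we reject H₀.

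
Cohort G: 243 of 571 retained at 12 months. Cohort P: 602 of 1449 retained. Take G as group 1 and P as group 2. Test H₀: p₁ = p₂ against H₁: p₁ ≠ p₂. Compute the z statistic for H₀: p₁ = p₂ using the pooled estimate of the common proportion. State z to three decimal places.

p̂₁ = 243/571 = 0.42557, p̂₂ = 602/1449 = 0.41546.
Pooled p̂ = (243+602)/(571+1449) = 845/2020 = 0.41832.
SE = √(p̂(1−p̂)(1/n₁+1/n₂)) = √(0.41832·0.58168·0.00244144) = √(0.000594071) = 0.02437.
z = (0.42557 − 0.41546)/0.02437 = 0.01011/0.02437 = 0.415.

z = 0.415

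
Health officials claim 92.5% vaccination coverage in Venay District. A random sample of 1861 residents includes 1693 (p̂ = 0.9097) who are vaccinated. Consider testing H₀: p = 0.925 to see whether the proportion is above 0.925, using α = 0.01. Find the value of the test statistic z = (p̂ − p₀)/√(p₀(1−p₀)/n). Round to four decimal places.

z = -2.5016

p̂ = 1693/1861 = 0.9097260.
SE = √(p₀(1−p₀)/n) = √(0.069375/1861) = 0.0061056.
z = (0.9097260 − 0.925)/0.0061056 = -0.0152740/0.0061056 = -2.5016.
p-value = P(Z > -2.502) ≈ 0.9938. With α = 0.01, fail to reject H₀.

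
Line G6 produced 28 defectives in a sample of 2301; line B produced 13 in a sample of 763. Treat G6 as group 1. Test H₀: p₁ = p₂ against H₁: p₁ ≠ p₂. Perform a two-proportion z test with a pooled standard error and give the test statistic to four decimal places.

p̂₁ = 28/2301 = 0.012169, p̂₂ = 13/763 = 0.017038.
Pooled p̂ = (28+13)/(2301+763) = 41/3064 = 0.013381.
SE = √(p̂(1−p̂)(1/n₁+1/n₂)) = √(0.013381·0.986619·0.00174521) = √(2.30405e-05) = 0.004800.
z = (0.012169 − 0.017038)/0.004800 = -0.004869/0.004800 = -1.0144.
Two-sided p-value ≈ 2·Φ(−1.014) = 0.3104.

z = -1.0144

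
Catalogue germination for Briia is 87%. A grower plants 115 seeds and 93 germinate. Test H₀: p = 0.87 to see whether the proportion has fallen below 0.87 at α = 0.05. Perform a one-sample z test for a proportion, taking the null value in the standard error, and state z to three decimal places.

p̂ = 93/115 = 0.80870.
SE = √(p₀(1−p₀)/n) = √(0.1131/115) = 0.03136.
z = (0.80870 − 0.87)/0.03136 = -0.06130/0.03136 = -1.955.
p-value = P(Z < -1.955) ≈ 0.0253, so at α = 0.05 we reject H₀.

z = -1.955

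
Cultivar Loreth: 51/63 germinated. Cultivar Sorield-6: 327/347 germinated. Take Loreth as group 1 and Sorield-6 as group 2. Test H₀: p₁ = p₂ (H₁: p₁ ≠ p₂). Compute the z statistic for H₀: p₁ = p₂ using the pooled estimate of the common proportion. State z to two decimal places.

p̂₁ = 51/63 = 0.8095, p̂₂ = 327/347 = 0.9424.
Pooled p̂ = (51+327)/(63+347) = 378/410 = 0.9220.
SE = √(p̂(1−p̂)(1/n₁+1/n₂)) = √(0.9220·0.0780·0.0187549) = √(0.00134955) = 0.0367.
z = (0.8095 − 0.9424)/0.0367 = -0.1329/0.0367 = -3.62.

z = -3.62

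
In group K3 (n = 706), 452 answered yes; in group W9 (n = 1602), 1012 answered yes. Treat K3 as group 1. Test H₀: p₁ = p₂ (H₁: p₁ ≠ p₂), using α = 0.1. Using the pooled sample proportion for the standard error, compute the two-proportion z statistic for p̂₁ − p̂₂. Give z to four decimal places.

z = 0.3914

p̂₁ = 452/706 = 0.6402266, p̂₂ = 1012/1602 = 0.6317104.
Pooled p̂ = (452+1012)/(706+1602) = 1464/2308 = 0.6343154.
SE = √(0.231959 × 0.00204065) = 0.0217566.
z = (0.6402266 − 0.6317104)/0.0217566 = 0.0085162/0.0217566 = 0.3914.
Two-sided p-value ≈ 2·Φ(−0.391) = 0.6955; since p > α = 0.1, fail to reject H₀.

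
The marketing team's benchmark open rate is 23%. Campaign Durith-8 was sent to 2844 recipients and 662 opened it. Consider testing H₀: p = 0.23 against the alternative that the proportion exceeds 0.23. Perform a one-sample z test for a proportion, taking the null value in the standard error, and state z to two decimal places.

p̂ = 662/2844 = 0.2328.
Standard error under H₀: √(0.23×0.77/2844) = 0.0079.
z = (0.2328 − 0.23)/0.0079 = 0.0028/0.0079 = 0.35.

z = 0.35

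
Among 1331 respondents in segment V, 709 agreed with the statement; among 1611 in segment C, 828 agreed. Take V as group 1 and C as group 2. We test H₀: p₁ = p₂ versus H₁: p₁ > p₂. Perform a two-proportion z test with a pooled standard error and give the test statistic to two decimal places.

z = 1.01

p̂₁ = 709/1331 = 0.5327, p̂₂ = 828/1611 = 0.5140.
Pooled p̂ = (709+828)/(1331+1611) = 1537/2942 = 0.5224.
SE = √(p̂(1−p̂)(1/n₁+1/n₂)) = √(0.5224·0.4776·0.00137205) = √(0.000342321) = 0.0185.
z = (0.5327 − 0.5140)/0.0185 = 0.0187/0.0185 = 1.01.
p-value = P(Z > 1.012) ≈ 0.1559.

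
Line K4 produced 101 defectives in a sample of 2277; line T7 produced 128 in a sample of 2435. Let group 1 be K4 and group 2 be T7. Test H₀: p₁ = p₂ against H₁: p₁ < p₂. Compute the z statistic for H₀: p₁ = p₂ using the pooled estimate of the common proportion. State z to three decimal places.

z = -1.310

p̂₁ = 101/2277 = 0.044357, p̂₂ = 128/2435 = 0.052567.
Pooled p̂ = (101+128)/(2277+2435) = 229/4712 = 0.048599.
SE = √(p̂(1−p̂)(1/n₁+1/n₂)) = √(0.048599·0.951401·0.000849852) = √(3.9295e-05) = 0.006269.
z = (0.044357 − 0.052567)/0.006269 = -0.008210/0.006269 = -1.310.
p-value = P(Z < -1.310) ≈ 0.0951.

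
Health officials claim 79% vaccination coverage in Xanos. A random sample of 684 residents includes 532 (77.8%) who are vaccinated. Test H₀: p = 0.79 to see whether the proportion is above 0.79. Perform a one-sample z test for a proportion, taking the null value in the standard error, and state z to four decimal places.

p̂ = 532/684 = 0.777778.
SE = √(p₀(1−p₀)/n) = √(0.1659/684) = 0.015574.
z = (0.777778 − 0.79)/0.015574 = -0.012222/0.015574 = -0.7848.
p-value = P(Z > -0.785) ≈ 0.7837.

z = -0.7848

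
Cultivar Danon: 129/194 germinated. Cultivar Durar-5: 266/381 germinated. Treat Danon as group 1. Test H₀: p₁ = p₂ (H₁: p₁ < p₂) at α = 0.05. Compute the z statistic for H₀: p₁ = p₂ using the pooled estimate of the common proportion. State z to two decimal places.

z = -0.81

p̂₁ = 129/194 ≈ 0.6649, p̂₂ = 266/381 ≈ 0.6982.
Pooled p̂ = (129+266)/(194+381) = 395/575 = 0.6870.
SE = √(0.215047 × 0.00777931) = 0.0409.
z = (0.6649 − 0.6982)/0.0409 = -0.0333/0.0409 = -0.81.
p-value = P(Z < -0.812) ≈ 0.2084, so at α = 0.05 we fail to reject H₀.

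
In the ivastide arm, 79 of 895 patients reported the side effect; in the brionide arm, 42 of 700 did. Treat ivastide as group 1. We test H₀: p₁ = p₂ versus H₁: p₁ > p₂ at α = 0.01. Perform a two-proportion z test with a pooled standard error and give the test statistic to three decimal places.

p̂₁ = 79/895 = 0.08827, p̂₂ = 42/700 = 0.06000.
Pooled p̂ = (79+42)/(895+700) = 121/1595 = 0.07586.
SE = √(0.070107 × 0.00254589) = 0.01336.
z = (0.08827 − 0.06000)/0.01336 = 0.02827/0.01336 = 2.116.
p-value = P(Z > 2.116) ≈ 0.0172, so at α = 0.01 we fail to reject H₀.

z = 2.116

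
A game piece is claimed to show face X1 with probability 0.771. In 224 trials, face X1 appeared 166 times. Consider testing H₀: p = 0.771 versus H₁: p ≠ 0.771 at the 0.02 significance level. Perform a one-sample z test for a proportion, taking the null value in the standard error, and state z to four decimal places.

z = -1.0660

p̂ = 166/224 ≈ 0.741071.
SE = √(p₀(1−p₀)/n) = √(0.17656/224) = 0.028075.
z = (0.741071 − 0.771)/0.028075 = -0.029929/0.028075 = -1.0660.
p-value = 2·P(Z > 1.066) ≈ 0.2864, so at α = 0.02 we fail to reject H₀.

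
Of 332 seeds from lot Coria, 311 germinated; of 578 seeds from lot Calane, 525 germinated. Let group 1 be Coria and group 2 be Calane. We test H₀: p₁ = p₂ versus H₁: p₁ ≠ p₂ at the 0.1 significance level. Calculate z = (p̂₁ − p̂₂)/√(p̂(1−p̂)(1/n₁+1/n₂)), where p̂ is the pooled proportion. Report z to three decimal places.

p̂₁ = 311/332 ≈ 0.936747, p̂₂ = 525/578 ≈ 0.908304.
Pooled p̂ = (311+525)/(332+578) = 836/910 = 0.918681.
SE = √(p̂(1−p̂)(1/n₁+1/n₂)) = √(0.918681·0.081319·0.00474215) = √(0.000354267) = 0.018822.
z = (0.936747 − 0.908304)/0.018822 = 0.028443/0.018822 = 1.511.
p-value = 2·P(Z > 1.511) ≈ 0.1308. With α = 0.1, fail to reject H₀.

z = 1.511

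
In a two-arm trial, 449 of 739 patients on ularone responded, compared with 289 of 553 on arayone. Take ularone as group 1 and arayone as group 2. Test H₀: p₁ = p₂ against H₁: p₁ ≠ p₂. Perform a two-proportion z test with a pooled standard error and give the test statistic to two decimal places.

p̂₁ = 449/739 ≈ 0.60758, p̂₂ = 289/553 ≈ 0.52260.
Pooled p̂ = (449+289)/(739+553) = 738/1292 = 0.57121.
SE = √(0.24493 × 0.0031615) = 0.02783.
z = (0.60758 − 0.52260)/0.02783 = 0.08498/0.02783 = 3.05.
Two-sided p-value ≈ 2·Φ(−3.054) = 0.0023.

z = 3.05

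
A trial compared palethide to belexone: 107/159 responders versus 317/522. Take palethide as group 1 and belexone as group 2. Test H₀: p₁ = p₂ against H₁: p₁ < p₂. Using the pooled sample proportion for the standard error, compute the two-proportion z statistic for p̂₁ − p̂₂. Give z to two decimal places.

z = 1.50

p̂₁ = 107/159 ≈ 0.6730, p̂₂ = 317/522 ≈ 0.6073.
Pooled p̂ = (107+317)/(159+522) = 424/681 = 0.6226.
SE = √(p̂(1−p̂)(1/n₁+1/n₂)) = √(0.6226·0.3774·0.00820502) = √(0.0019279) = 0.0439.
z = (0.6730 − 0.6073)/0.0439 = 0.0657/0.0439 = 1.50.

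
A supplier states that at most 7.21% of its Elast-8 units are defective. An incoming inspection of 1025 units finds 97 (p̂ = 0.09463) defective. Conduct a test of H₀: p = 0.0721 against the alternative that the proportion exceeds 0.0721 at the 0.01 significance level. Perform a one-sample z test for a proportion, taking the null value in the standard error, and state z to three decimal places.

z = 2.789

p̂ = 97/1025 ≈ 0.094634.
SE = √(p₀(1−p₀)/n) = √(0.066902/1025) = 0.008079.
z = (0.094634 − 0.0721)/0.008079 = 0.022534/0.008079 = 2.789.
p-value = P(Z > 2.789) ≈ 0.0026, so at α = 0.01 we reject H₀.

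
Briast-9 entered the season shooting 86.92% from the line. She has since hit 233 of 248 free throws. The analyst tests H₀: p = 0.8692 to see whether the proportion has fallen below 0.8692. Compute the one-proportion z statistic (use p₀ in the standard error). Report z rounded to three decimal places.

p̂ = 233/248 = 0.93952.
Standard error under H₀: √(0.8692×0.1308/248) = 0.02141.
z = (0.93952 − 0.8692)/0.02141 = 0.07032/0.02141 = 3.284.
p-value = P(Z < 3.284) ≈ 0.9995.

z = 3.284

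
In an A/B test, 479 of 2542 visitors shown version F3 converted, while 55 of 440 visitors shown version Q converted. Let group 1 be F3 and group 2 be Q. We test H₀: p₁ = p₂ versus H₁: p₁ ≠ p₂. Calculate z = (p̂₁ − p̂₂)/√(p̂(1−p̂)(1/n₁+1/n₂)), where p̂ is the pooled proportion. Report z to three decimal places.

p̂₁ = 479/2542 ≈ 0.18843, p̂₂ = 55/440 ≈ 0.12500.
Pooled p̂ = (479+55)/(2542+440) = 534/2982 = 0.17907.
SE = √(p̂(1−p̂)(1/n₁+1/n₂)) = √(0.17907·0.82093·0.00266612) = √(0.000391937) = 0.01980.
z = (0.18843 − 0.12500)/0.01980 = 0.06343/0.01980 = 3.204.
p-value = 2·P(Z > 3.204) ≈ 0.0014.

z = 3.204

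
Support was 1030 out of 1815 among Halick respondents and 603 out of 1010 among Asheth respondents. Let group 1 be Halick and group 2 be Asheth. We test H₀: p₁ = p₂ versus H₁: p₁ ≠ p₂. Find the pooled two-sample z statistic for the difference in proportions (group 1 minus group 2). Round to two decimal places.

p̂₁ = 1030/1815 = 0.5675, p̂₂ = 603/1010 = 0.5970.
Pooled p̂ = (1030+603)/(1815+1010) = 1633/2825 = 0.5781.
SE = √(0.243908 × 0.00154106) = 0.0194.
z = (0.5675 − 0.5970)/0.0194 = -0.0295/0.0194 = -1.52.

z = -1.52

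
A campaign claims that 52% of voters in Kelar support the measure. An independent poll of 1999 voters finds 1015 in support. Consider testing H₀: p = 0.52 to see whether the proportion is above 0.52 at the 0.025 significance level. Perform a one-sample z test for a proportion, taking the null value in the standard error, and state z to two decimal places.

z = -1.10

p̂ = 1015/1999 ≈ 0.50775.
Under H₀, SE = √(0.52·0.48/1999) = √(0.000124862) = 0.01117.
z = (0.50775 − 0.52)/0.01117 = -0.01225/0.01117 = -1.10.
p-value = P(Z > -1.096) ≈ 0.8634, so at α = 0.025 we fail to reject H₀.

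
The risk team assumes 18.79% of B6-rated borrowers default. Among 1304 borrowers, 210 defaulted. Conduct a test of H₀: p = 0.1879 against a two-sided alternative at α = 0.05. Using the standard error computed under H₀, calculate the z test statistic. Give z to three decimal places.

z = -2.483

p̂ = 210/1304 ≈ 0.161043.
SE = √(p₀(1−p₀)/n) = √(0.15259/1304) = 0.010818.
z = (0.161043 − 0.1879)/0.010818 = -0.026857/0.010818 = -2.483.
p-value = 2·P(Z > 2.483) ≈ 0.0130, so at α = 0.05 we reject H₀.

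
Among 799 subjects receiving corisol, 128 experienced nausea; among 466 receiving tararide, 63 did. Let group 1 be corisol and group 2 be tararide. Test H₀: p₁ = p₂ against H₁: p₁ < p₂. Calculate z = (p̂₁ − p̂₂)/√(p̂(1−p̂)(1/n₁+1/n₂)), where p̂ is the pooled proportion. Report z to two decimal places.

p̂₁ = 128/799 ≈ 0.1602, p̂₂ = 63/466 ≈ 0.1352.
Pooled p̂ = (128+63)/(799+466) = 191/1265 = 0.1510.
SE = √(0.128191 × 0.00339749) = 0.0209.
z = (0.1602 − 0.1352)/0.0209 = 0.0250/0.0209 = 1.20.
p-value = P(Z < 1.198) ≈ 0.8846.

z = 1.20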